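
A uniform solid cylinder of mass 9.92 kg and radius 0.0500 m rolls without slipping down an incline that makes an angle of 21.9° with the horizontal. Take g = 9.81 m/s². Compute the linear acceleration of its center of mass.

a ≈ 2.44 m/s²

Translation along the incline: Mg sinθ − f = Ma.
Rotation about the center: fR = Iα with I = ½MR². No-slip gives a = αR, so f = (I/R²)a = (1/2)M a.
Substituting: Mg sinθ = (1 + 0.5000)Ma, so a = g sinθ/(1 + 0.5000) = (9.81) sin 21.9° / 1.500 = 2.439 m/s².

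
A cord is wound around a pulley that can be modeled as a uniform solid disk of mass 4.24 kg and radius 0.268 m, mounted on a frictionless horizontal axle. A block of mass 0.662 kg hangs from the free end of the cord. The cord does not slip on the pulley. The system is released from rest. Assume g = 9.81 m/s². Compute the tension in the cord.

T ≈ 4.95 N

I = ½MR² = (1/2)(4.24)(0.268)² = 0.1523 kg·m².
Block: mg − T = ma. Pulley: TR = Iα. No-slip: a = αR, so T = (I/R²)a = 2.120·a.
Then mg = (m + 2.120)a, so a = (0.662)(9.81)/(0.662 + 2.120) = 2.334 m/s².
T = 2.120·a = 4.949 N.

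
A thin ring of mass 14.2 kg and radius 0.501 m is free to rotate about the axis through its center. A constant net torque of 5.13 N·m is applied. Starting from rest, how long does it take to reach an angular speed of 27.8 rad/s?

I = MR² = (14.2)(0.501)² = 3.564 kg·m².
α = τ/I = 5.13/3.564 = 1.439 rad/s².
ω = αt ⇒ t = ω/α = 27.8/1.439 = 19.31 s.

t ≈ 19.3 s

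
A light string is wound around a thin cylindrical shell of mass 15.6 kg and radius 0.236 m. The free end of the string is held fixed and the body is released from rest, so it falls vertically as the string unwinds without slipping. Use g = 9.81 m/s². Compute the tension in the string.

T ≈ 76.5 N

Translation: Mg − T = Ma. Rotation about the center: TR = Iα with I = MR².
With a = αR: T = (I/R²)a = M a, so Mg = (1 + 1.000)Ma.
a = g/(1 + 1.000) = 9.81/2.000 = 4.905 m/s².
T = 1.000·M·a = (1.000)(15.6)(4.905) = 76.52 N.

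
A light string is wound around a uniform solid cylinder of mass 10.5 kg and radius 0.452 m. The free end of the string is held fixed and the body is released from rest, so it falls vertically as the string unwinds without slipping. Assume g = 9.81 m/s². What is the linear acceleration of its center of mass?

Translation: Mg − T = Ma. Rotation about the center: TR = Iα with I = ½MR².
With a = αR: T = (I/R²)a = (1/2)M a, so Mg = (1 + 0.5000)Ma.
a = g/(1 + 0.5000) = 9.81/1.500 = 6.540 m/s².

a ≈ 6.54 m/s²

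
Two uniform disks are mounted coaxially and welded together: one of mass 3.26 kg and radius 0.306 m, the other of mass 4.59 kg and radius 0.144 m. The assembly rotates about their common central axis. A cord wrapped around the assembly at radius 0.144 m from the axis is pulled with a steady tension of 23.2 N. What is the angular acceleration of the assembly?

α ≈ 16.7 rad/s²

I = ½M₁R₁² + ½M₂R₂² = ½(3.26)(0.306)² + ½(4.59)(0.144)² = 0.2002 kg·m².
τ = F r = (23.2)(0.144) = 3.341 N·m.
α = τ/I = 3.341/0.2002 = 16.69 rad/s².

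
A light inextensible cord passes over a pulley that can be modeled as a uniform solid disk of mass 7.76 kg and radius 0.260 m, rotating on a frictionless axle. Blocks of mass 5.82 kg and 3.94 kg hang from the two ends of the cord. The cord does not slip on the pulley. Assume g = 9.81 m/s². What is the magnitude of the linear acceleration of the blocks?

I = ½MR² = (1/2)(7.76)(0.260)² = 0.2623 kg·m².
Heavier block: m₁g − T₁ = m₁a. Lighter block: T₂ − m₂g = m₂a.
Pulley: (T₁ − T₂)R = Iα = I(a/R), so T₁ − T₂ = (I/R²)a = (1/2)M_p a = 3.880·a.
Adding the three: (m₁ − m₂)g = (m₁ + m₂ + 3.880)a, so a = (5.82 − 3.94)(9.81)/(5.82 + 3.94 + 3.880) = 1.352 m/s².

a ≈ 1.35 m/s²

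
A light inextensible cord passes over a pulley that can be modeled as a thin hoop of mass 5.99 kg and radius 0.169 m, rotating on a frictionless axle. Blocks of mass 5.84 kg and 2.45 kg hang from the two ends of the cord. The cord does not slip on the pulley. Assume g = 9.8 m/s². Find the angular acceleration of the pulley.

I = MR² = (5.99)(0.169)² = 0.1711 kg·m².
Heavier block: m₁g − T₁ = m₁a. Lighter block: T₂ − m₂g = m₂a.
Pulley: (T₁ − T₂)R = Iα = I(a/R), so T₁ − T₂ = (I/R²)a = 1·M_p a = 5.990·a.
Adding the three: (m₁ − m₂)g = (m₁ + m₂ + 5.990)a, so a = (5.84 − 2.45)(9.8)/(5.84 + 2.45 + 5.990) = 2.326 m/s².
α = a/R = 2.326/0.169 = 13.77 rad/s².

α ≈ 13.8 rad/s²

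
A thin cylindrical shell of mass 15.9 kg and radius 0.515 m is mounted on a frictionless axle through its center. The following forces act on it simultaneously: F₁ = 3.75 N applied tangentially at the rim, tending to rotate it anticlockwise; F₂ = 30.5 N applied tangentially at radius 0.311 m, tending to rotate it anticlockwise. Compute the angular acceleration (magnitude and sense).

α ≈ 2.71 rad/s², anticlockwise

I = MR² = (15.9)(0.515)² = 4.217 kg·m².
Taking anticlockwise as positive: τ₁ = +(3.75)(0.515) = +1.931 N·m; τ₂ = +(30.5)(0.311) = +9.486 N·m.
Net torque τ = 11.42 N·m.
α = τ/I = 11.42/4.217 = 2.707 rad/s².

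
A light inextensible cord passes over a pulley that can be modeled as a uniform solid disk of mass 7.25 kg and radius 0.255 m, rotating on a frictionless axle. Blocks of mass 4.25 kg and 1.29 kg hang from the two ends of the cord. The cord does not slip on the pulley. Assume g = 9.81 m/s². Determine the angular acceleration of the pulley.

α ≈ 12.4 rad/s²

I = ½MR² = (1/2)(7.25)(0.255)² = 0.2357 kg·m².
Heavier block: m₁g − T₁ = m₁a. Lighter block: T₂ − m₂g = m₂a.
Pulley: (T₁ − T₂)R = Iα = I(a/R), so T₁ − T₂ = (I/R²)a = (1/2)M_p a = 3.625·a.
Adding the three: (m₁ − m₂)g = (m₁ + m₂ + 3.625)a, so a = (4.25 − 1.29)(9.81)/(4.25 + 1.29 + 3.625) = 3.168 m/s².
α = a/R = 3.168/0.255 = 12.42 rad/s².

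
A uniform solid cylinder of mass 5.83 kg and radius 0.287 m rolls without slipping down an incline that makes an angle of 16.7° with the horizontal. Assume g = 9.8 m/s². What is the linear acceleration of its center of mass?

a ≈ 1.88 m/s²

Translation along the incline: Mg sinθ − f = Ma.
Rotation about the center: fR = Iα with I = ½MR². No-slip gives a = αR, so f = (I/R²)a = (1/2)M a.
Substituting: Mg sinθ = (1 + 0.5000)Ma, so a = g sinθ/(1 + 0.5000) = (9.8) sin 16.7° / 1.500 = 1.877 m/s².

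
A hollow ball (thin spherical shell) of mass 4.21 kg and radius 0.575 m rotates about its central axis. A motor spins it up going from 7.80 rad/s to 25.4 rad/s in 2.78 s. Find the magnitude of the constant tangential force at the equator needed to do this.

I = (2/3)MR² = (2/3)(4.21)(0.575)² = 0.9280 kg·m².
α = Δω/Δt = (25.4 − 7.80)/2.78 = 6.331 rad/s².
The required torque is τ = Iα = (0.9280)(6.331) = 5.875 N·m.
A tangential force at the equator gives τ = FR, so F = τ/R = 5.875/0.575 = 10.22 N.

F ≈ 10.2 N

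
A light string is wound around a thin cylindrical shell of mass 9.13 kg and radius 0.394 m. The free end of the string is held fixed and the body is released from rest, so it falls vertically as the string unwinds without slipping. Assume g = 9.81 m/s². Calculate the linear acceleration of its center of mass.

a ≈ 4.91 m/s²

Translation: Mg − T = Ma. Rotation about the center: TR = Iα with I = MR².
With a = αR: T = (I/R²)a = M a, so Mg = (1 + 1.000)Ma.
a = g/(1 + 1.000) = 9.81/2.000 = 4.905 m/s².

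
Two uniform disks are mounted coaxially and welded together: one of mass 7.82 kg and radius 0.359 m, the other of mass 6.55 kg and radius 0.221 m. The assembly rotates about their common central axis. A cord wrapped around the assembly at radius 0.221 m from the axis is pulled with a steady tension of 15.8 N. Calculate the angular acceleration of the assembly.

α ≈ 5.26 rad/s²

I = ½M₁R₁² + ½M₂R₂² = ½(7.82)(0.359)² + ½(6.55)(0.221)² = 0.6639 kg·m².
τ = F r = (15.8)(0.221) = 3.492 N·m.
α = τ/I = 3.492/0.6639 = 5.260 rad/s².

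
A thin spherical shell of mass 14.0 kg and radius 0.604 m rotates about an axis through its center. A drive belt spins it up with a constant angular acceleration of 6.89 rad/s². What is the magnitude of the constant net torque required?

I = (2/3)MR² = (2/3)(14.0)(0.604)² = 3.405 kg·m².
τ = Iα = (3.405)(6.890) = 23.46 N·m.

τ ≈ 23.5 N·m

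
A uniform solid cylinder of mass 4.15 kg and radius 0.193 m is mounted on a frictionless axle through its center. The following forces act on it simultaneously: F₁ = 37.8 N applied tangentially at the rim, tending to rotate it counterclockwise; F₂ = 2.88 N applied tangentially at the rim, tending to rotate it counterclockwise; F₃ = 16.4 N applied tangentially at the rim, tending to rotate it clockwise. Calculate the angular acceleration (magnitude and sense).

α ≈ 60.6 rad/s², counterclockwise

I = ½MR² = (1/2)(4.15)(0.193)² = 0.07729 kg·m².
Taking counterclockwise as positive: τ₁ = +(37.8)(0.193) = +7.295 N·m; τ₂ = +(2.88)(0.193) = +0.5558 N·m; τ₃ = −(16.4)(0.193) = −3.165 N·m.
Net torque τ = 4.686 N·m.
α = τ/I = 4.686/0.07729 = 60.63 rad/s².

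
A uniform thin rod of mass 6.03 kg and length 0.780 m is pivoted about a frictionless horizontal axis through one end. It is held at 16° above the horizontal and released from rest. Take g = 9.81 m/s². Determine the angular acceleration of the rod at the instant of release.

About the pivot, I = (1/3)ML² = (1/3)(6.03)(0.780)² = 1.223 kg·m².
The weight acts at the center, a distance L/2 = 0.3900 m from the pivot; τ = Mg(L/2) cos 16° = 22.18 N·m.
α = τ/I = 22.18/1.223 = 18.13 rad/s².

α ≈ 18.1 rad/s²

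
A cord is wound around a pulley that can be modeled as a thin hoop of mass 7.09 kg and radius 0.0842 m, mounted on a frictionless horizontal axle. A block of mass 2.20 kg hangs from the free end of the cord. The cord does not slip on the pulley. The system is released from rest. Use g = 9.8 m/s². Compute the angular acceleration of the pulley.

α ≈ 27.6 rad/s²

I = MR² = (7.09)(0.0842)² = 0.05027 kg·m².
Block: mg − T = ma. Pulley: TR = Iα. No-slip: a = αR, so T = (I/R²)a = 7.090·a.
Then mg = (m + 7.090)a, so a = (2.20)(9.8)/(2.20 + 7.090) = 2.321 m/s².
α = a/R = 2.321/0.0842 = 27.56 rad/s².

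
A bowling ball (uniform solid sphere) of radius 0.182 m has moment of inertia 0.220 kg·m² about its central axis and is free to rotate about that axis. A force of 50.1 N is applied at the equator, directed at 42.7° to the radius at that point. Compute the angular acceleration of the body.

Only the tangential component produces torque: τ = F R sinθ = (50.1)(0.182) sin 42.7° = 6.184 N·m.
Newton's second law for rotation, τ = Iα, gives α = τ/I = 6.184/0.2200 = 28.11 rad/s².

α ≈ 28.1 rad/s²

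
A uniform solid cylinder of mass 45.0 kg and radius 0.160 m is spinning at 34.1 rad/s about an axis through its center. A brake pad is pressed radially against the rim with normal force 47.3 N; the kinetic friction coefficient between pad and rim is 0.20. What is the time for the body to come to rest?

I = ½MR² = (1/2)(45.0)(0.160)² = 0.5760 kg·m².
Friction force f = μN = (0.20)(47.3) = 9.460 N at the rim; torque magnitude τ = fR = 1.514 N·m, opposing ω.
|α| = τ/I = 1.514/0.5760 = 2.628 rad/s² (deceleration).
0 = ω₀ − |α|t ⇒ t = ω₀/|α| = 34.1/2.628 = 12.98 s.

t ≈ 13.0 s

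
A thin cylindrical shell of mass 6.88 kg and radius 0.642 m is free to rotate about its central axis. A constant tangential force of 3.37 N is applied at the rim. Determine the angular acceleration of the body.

I = MR² = (6.88)(0.642)² = 2.836 kg·m².
τ = F R = (3.37)(0.642) = 2.164 N·m.
From τ = Iα: α = 2.164/2.836 = 0.7630 rad/s².

α ≈ 0.763 rad/s²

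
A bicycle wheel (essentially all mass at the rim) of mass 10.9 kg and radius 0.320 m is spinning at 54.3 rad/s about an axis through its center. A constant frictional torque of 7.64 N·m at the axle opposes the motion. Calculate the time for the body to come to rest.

t ≈ 7.93 s

I = MR² = (10.9)(0.320)² = 1.116 kg·m².
The net torque has magnitude 7.64 N·m, opposing ω.
|α| = τ/I = 7.640/1.116 = 6.845 rad/s² (deceleration).
0 = ω₀ − |α|t ⇒ t = ω₀/|α| = 54.3/6.845 = 7.933 s.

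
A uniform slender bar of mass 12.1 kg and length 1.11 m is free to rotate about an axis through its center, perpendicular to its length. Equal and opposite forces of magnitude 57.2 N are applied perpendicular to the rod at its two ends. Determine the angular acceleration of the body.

I = (1/12)ML² = (1/12)(12.1)(1.11)² = 1.242 kg·m².
The couple gives τ = F·(L/2) + F·(L/2) = F L = (57.2)(1.11) = 63.49 N·m.
Newton's second law for rotation, τ = Iα, gives α = τ/I = 63.49/1.242 = 51.11 rad/s².

α ≈ 51.1 rad/s²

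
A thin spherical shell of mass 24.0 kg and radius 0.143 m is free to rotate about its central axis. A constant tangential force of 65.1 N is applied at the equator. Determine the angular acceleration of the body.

I = (2/3)MR² = (2/3)(24.0)(0.143)² = 0.3272 kg·m².
τ = F R = (65.1)(0.143) = 9.309 N·m.
From τ = Iα: α = 9.309/0.3272 = 28.45 rad/s².

α ≈ 28.5 rad/s²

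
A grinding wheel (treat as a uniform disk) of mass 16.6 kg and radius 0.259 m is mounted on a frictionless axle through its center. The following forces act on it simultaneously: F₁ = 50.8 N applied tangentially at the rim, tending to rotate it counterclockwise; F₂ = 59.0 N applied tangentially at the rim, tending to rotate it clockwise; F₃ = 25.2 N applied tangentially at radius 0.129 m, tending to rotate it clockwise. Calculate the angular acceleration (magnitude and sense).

α ≈ 9.65 rad/s², clockwise

I = ½MR² = (1/2)(16.6)(0.259)² = 0.5568 kg·m².
Taking counterclockwise as positive: τ₁ = +(50.8)(0.259) = +13.16 N·m; τ₂ = −(59.0)(0.259) = −15.28 N·m; τ₃ = −(25.2)(0.129) = −3.251 N·m.
Net torque τ = -5.375 N·m.
α = τ/I = -5.375/0.5568 = -9.653 rad/s².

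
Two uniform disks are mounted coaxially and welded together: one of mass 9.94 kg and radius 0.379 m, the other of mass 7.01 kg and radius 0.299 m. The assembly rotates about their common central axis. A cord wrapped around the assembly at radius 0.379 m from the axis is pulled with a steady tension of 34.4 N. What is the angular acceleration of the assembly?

I = ½M₁R₁² + ½M₂R₂² = ½(9.94)(0.379)² + ½(7.01)(0.299)² = 1.027 kg·m².
τ = F r = (34.4)(0.379) = 13.04 N·m.
α = τ/I = 13.04/1.027 = 12.69 rad/s².

α ≈ 12.7 rad/s²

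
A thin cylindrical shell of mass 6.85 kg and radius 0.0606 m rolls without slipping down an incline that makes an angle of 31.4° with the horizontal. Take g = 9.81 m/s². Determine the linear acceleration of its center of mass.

Translation along the incline: Mg sinθ − f = Ma.
Rotation about the center: fR = Iα with I = MR². No-slip gives a = αR, so f = (I/R²)a = M a.
Substituting: Mg sinθ = (1 + 1.000)Ma, so a = g sinθ/(1 + 1.000) = (9.81) sin 31.4° / 2.000 = 2.556 m/s².

a ≈ 2.56 m/s²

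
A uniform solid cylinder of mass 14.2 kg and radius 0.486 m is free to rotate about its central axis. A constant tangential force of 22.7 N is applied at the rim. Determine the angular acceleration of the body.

I = ½MR² = (1/2)(14.2)(0.486)² = 1.677 kg·m².
τ = F R = (22.7)(0.486) = 11.03 N·m.
Newton's second law for rotation, τ = Iα, gives α = τ/I = 11.03/1.677 = 6.579 rad/s².

α ≈ 6.58 rad/s²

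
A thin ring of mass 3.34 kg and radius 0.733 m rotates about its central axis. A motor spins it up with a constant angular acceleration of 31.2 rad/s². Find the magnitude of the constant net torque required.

τ ≈ 56.0 N·m

I = MR² = (3.34)(0.733)² = 1.795 kg·m².
τ = Iα = (1.795)(31.20) = 55.99 N·m.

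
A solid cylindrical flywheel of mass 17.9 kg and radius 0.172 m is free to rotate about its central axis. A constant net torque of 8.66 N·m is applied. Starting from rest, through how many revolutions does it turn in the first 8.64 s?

I = ½MR² = (1/2)(17.9)(0.172)² = 0.2648 kg·m².
α = τ/I = 8.66/0.2648 = 32.71 rad/s².
θ = ½αt² = ½(32.71)(8.64)² = 1221 rad.
Revolutions = θ/(2π) = 194.3.

≈ 194 revolutions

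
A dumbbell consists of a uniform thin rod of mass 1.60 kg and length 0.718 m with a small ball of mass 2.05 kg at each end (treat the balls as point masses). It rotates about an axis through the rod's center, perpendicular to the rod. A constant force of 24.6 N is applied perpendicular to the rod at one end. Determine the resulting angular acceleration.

α ≈ 14.8 rad/s²

I_rod = (1/12)ML² = (1/12)(1.60)(0.718)² = 0.06874 kg·m².
I_balls = 2·m·(L/2)² = 2(2.05)(0.3590)² = 0.5284 kg·m².
Total I = 0.5971 kg·m².
τ = F·(L/2) = (24.6)(0.359) = 8.831 N·m.
α = τ/I = 8.831/0.5971 = 14.79 rad/s².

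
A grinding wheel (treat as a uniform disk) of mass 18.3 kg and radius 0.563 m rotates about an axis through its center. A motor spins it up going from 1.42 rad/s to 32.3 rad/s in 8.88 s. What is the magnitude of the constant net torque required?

τ ≈ 10.1 N·m

I = ½MR² = (1/2)(18.3)(0.563)² = 2.900 kg·m².
α = Δω/Δt = (32.3 − 1.42)/8.88 = 3.477 rad/s².
τ = Iα = (2.900)(3.477) = 10.09 N·m.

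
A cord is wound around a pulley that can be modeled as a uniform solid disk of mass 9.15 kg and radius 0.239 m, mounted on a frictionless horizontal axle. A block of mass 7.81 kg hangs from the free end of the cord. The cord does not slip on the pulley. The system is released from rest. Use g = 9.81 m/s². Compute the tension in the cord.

I = ½MR² = (1/2)(9.15)(0.239)² = 0.2613 kg·m².
Block: mg − T = ma. Pulley: TR = Iα. No-slip: a = αR, so T = (I/R²)a = 4.575·a.
Then mg = (m + 4.575)a, so a = (7.81)(9.81)/(7.81 + 4.575) = 6.186 m/s².
T = 4.575·a = 28.30 N.

T ≈ 28.3 N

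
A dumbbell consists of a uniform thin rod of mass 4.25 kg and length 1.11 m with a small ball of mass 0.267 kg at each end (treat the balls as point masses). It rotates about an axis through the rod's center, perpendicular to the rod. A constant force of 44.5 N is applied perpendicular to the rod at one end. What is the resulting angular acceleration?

I_rod = (1/12)ML² = (1/12)(4.25)(1.11)² = 0.4364 kg·m².
I_balls = 2·m·(L/2)² = 2(0.267)(0.5550)² = 0.1645 kg·m².
Total I = 0.6009 kg·m².
τ = F·(L/2) = (44.5)(0.555) = 24.70 N·m.
α = τ/I = 24.70/0.6009 = 41.10 rad/s².

α ≈ 41.1 rad/s²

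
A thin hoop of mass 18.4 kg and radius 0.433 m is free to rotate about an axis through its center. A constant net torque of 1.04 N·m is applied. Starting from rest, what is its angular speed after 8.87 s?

ω ≈ 2.67 rad/s

I = MR² = (18.4)(0.433)² = 3.450 kg·m².
α = τ/I = 1.04/3.450 = 0.3015 rad/s².
ω = ω₀ + αt = 0 + (0.3015)(8.87) = 2.674 rad/s.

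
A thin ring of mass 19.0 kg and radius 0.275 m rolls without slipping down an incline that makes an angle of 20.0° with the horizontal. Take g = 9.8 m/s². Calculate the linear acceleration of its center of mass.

Translation along the incline: Mg sinθ − f = Ma.
Rotation about the center: fR = Iα with I = MR². No-slip gives a = αR, so f = (I/R²)a = M a.
Substituting: Mg sinθ = (1 + 1.000)Ma, so a = g sinθ/(1 + 1.000) = (9.8) sin 20.0° / 2.000 = 1.676 m/s².

a ≈ 1.68 m/s²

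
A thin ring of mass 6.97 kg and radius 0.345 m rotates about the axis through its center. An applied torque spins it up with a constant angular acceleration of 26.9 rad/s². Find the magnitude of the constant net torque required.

τ ≈ 22.3 N·m

I = MR² = (6.97)(0.345)² = 0.8296 kg·m².
τ = Iα = (0.8296)(26.90) = 22.32 N·m.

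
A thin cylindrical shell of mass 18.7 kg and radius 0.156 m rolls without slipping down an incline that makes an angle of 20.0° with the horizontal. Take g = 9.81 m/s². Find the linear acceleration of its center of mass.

a ≈ 1.68 m/s²

Translation along the incline: Mg sinθ − f = Ma.
Rotation about the center: fR = Iα with I = MR². No-slip gives a = αR, so f = (I/R²)a = M a.
Substituting: Mg sinθ = (1 + 1.000)Ma, so a = g sinθ/(1 + 1.000) = (9.81) sin 20.0° / 2.000 = 1.678 m/s².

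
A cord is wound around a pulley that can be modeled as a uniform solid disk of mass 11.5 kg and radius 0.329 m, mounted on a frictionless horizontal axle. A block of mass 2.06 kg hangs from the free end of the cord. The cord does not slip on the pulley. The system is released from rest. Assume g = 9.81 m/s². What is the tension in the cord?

I = ½MR² = (1/2)(11.5)(0.329)² = 0.6224 kg·m².
Block: mg − T = ma. Pulley: TR = Iα. No-slip: a = αR, so T = (I/R²)a = 5.750·a.
Then mg = (m + 5.750)a, so a = (2.06)(9.81)/(2.06 + 5.750) = 2.588 m/s².
T = 5.750·a = 14.88 N.

T ≈ 14.9 N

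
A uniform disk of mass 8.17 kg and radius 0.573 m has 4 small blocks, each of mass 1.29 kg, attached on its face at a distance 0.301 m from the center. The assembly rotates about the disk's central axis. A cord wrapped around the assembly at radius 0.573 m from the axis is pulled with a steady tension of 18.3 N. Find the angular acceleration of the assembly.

I_disk = ½MR² = ½(8.17)(0.573)² = 1.341 kg·m².
I_blocks = 4·m·r² = 4(1.29)(0.301)² = 0.4675 kg·m².
Total I = 1.809 kg·m².
τ = F r = (18.3)(0.573) = 10.49 N·m.
α = τ/I = 10.49/1.809 = 5.797 rad/s².

α ≈ 5.80 rad/s²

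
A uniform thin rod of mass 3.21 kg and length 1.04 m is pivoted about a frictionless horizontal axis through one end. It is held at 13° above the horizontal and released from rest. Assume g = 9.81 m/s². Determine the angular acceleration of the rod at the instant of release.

About the pivot, I = (1/3)ML² = (1/3)(3.21)(1.04)² = 1.157 kg·m².
The weight acts at the center, a distance L/2 = 0.5200 m from the pivot; τ = Mg(L/2) cos 13° = 15.96 N·m.
α = τ/I = 15.96/1.157 = 13.79 rad/s².
(Equivalently α = (3g/(2L)) cos 13° = 13.79 rad/s².)

α ≈ 13.8 rad/s²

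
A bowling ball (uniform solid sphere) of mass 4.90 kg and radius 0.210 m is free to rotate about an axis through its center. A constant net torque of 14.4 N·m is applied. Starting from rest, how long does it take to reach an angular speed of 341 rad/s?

t ≈ 2.05 s

I = (2/5)MR² = (2/5)(4.90)(0.210)² = 0.08644 kg·m².
α = τ/I = 14.4/0.08644 = 166.6 rad/s².
ω = αt ⇒ t = ω/α = 341/166.6 = 2.047 s.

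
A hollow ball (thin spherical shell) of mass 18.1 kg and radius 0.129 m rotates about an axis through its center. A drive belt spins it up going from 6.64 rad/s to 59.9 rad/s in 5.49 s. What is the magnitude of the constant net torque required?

I = (2/3)MR² = (2/3)(18.1)(0.129)² = 0.2008 kg·m².
α = Δω/Δt = (59.9 − 6.64)/5.49 = 9.701 rad/s².
τ = Iα = (0.2008)(9.701) = 1.948 N·m.

τ ≈ 1.95 N·m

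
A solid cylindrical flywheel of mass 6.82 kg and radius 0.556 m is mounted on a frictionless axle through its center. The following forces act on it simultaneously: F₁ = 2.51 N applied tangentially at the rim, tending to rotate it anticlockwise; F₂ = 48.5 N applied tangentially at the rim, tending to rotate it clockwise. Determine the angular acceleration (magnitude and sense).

α ≈ 24.3 rad/s², clockwise

I = ½MR² = (1/2)(6.82)(0.556)² = 1.054 kg·m².
Taking anticlockwise as positive: τ₁ = +(2.51)(0.556) = +1.396 N·m; τ₂ = −(48.5)(0.556) = −26.97 N·m.
Net torque τ = -25.57 N·m.
α = τ/I = -25.57/1.054 = -24.26 rad/s².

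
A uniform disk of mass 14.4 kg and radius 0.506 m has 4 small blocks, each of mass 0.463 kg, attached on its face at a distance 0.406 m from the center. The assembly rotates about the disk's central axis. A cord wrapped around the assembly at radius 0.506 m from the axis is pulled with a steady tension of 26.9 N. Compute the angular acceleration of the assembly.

I_disk = ½MR² = ½(14.4)(0.506)² = 1.843 kg·m².
I_blocks = 4·m·r² = 4(0.463)(0.406)² = 0.3053 kg·m².
Total I = 2.149 kg·m².
τ = F r = (26.9)(0.506) = 13.61 N·m.
α = τ/I = 13.61/2.149 = 6.335 rad/s².

α ≈ 6.33 rad/s²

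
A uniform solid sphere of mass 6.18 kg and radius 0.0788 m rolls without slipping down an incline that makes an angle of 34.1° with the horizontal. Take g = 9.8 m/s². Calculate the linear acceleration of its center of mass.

a ≈ 3.92 m/s²

Translation along the incline: Mg sinθ − f = Ma.
Rotation about the center: fR = Iα with I = (2/5)MR². No-slip gives a = αR, so f = (I/R²)a = (2/5)M a.
Substituting: Mg sinθ = (1 + 0.4000)Ma, so a = g sinθ/(1 + 0.4000) = (9.8) sin 34.1° / 1.400 = 3.924 m/s².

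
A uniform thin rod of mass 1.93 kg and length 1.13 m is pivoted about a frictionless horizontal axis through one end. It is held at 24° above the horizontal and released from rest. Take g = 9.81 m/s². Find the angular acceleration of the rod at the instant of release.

About the pivot, I = (1/3)ML² = (1/3)(1.93)(1.13)² = 0.8215 kg·m².
The weight acts at the center, a distance L/2 = 0.5650 m from the pivot; τ = Mg(L/2) cos 24° = 9.772 N·m.
α = τ/I = 9.772/0.8215 = 11.90 rad/s².

α ≈ 11.9 rad/s²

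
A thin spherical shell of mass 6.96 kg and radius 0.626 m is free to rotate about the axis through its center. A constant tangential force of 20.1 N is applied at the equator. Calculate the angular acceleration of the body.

α ≈ 6.92 rad/s²

I = (2/3)MR² = (2/3)(6.96)(0.626)² = 1.818 kg·m².
τ = F R = (20.1)(0.626) = 12.58 N·m.
Newton's second law for rotation, τ = Iα, gives α = τ/I = 12.58/1.818 = 6.920 rad/s².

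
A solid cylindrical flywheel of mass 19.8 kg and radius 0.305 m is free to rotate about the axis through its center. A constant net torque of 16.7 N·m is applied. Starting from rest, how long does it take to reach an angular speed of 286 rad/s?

t ≈ 15.8 s

I = ½MR² = (1/2)(19.8)(0.305)² = 0.9209 kg·m².
α = τ/I = 16.7/0.9209 = 18.13 rad/s².
ω = αt ⇒ t = ω/α = 286/18.13 = 15.77 s.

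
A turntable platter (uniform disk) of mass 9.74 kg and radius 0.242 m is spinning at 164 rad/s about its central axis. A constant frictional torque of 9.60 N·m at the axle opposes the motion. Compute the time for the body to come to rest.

t ≈ 4.87 s

I = ½MR² = (1/2)(9.74)(0.242)² = 0.2852 kg·m².
The net torque has magnitude 9.60 N·m, opposing ω.
|α| = τ/I = 9.600/0.2852 = 33.66 rad/s² (deceleration).
0 = ω₀ − |α|t ⇒ t = ω₀/|α| = 164/33.66 = 4.872 s.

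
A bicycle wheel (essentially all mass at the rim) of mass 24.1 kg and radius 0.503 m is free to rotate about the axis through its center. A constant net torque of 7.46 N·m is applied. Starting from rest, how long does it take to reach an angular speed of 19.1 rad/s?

I = MR² = (24.1)(0.503)² = 6.098 kg·m².
α = τ/I = 7.46/6.098 = 1.223 rad/s².
ω = αt ⇒ t = ω/α = 19.1/1.223 = 15.61 s.

t ≈ 15.6 s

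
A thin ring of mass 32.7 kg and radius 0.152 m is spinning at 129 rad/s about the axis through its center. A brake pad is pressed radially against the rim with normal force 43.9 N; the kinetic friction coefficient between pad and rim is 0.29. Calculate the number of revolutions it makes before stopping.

≈ 517 revolutions

I = MR² = (32.7)(0.152)² = 0.7555 kg·m².
Friction force f = μN = (0.29)(43.9) = 12.73 N at the rim; torque magnitude τ = fR = 1.935 N·m, opposing ω.
|α| = τ/I = 1.935/0.7555 = 2.561 rad/s² (deceleration).
ω² = ω₀² − 2|α|θ with ω = 0 ⇒ θ = ω₀²/(2|α|) = 3248 rad = 517.0 rev.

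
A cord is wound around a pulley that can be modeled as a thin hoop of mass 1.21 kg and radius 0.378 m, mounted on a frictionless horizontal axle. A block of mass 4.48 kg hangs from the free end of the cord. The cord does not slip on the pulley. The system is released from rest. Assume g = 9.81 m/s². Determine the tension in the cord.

I = MR² = (1.21)(0.378)² = 0.1729 kg·m².
Block: mg − T = ma. Pulley: TR = Iα. No-slip: a = αR, so T = (I/R²)a = 1.210·a.
Then mg = (m + 1.210)a, so a = (4.48)(9.81)/(4.48 + 1.210) = 7.724 m/s².
T = 1.210·a = 9.346 N.

T ≈ 9.35 N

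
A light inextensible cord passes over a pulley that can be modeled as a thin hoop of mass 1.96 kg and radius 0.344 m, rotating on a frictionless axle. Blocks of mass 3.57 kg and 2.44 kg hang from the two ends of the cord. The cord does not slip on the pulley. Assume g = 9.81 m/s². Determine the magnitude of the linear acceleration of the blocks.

a ≈ 1.39 m/s²

I = MR² = (1.96)(0.344)² = 0.2319 kg·m².
Heavier block: m₁g − T₁ = m₁a. Lighter block: T₂ − m₂g = m₂a.
Pulley: (T₁ − T₂)R = Iα = I(a/R), so T₁ − T₂ = (I/R²)a = 1·M_p a = 1.960·a.
Adding the three: (m₁ − m₂)g = (m₁ + m₂ + 1.960)a, so a = (3.57 − 2.44)(9.81)/(3.57 + 2.44 + 1.960) = 1.391 m/s².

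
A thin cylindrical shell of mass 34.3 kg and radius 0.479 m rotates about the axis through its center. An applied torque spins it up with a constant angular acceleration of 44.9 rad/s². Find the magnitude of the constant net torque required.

τ ≈ 353 N·m

I = MR² = (34.3)(0.479)² = 7.870 kg·m².
τ = Iα = (7.870)(44.90) = 353.4 N·m.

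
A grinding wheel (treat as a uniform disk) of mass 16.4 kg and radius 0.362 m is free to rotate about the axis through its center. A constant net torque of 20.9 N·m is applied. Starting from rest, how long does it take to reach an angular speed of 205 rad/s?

I = ½MR² = (1/2)(16.4)(0.362)² = 1.075 kg·m².
α = τ/I = 20.9/1.075 = 19.45 rad/s².
ω = αt ⇒ t = ω/α = 205/19.45 = 10.54 s.

t ≈ 10.5 s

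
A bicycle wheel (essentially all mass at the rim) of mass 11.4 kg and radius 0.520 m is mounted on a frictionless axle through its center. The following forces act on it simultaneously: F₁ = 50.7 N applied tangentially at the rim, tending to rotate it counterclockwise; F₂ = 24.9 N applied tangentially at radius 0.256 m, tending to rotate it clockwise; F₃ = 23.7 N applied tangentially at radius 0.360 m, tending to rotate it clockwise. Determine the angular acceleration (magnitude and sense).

α ≈ 3.72 rad/s², counterclockwise

I = MR² = (11.4)(0.520)² = 3.083 kg·m².
Taking counterclockwise as positive: τ₁ = +(50.7)(0.520) = +26.36 N·m; τ₂ = −(24.9)(0.256) = −6.374 N·m; τ₃ = −(23.7)(0.360) = −8.532 N·m.
Net torque τ = 11.46 N·m.
α = τ/I = 11.46/3.083 = 3.717 rad/s².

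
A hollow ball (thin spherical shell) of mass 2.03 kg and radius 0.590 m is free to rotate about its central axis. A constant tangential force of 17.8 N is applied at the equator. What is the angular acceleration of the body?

I = (2/3)MR² = (2/3)(2.03)(0.590)² = 0.4711 kg·m².
τ = F R = (17.8)(0.590) = 10.50 N·m.
Newton's second law for rotation, τ = Iα, gives α = τ/I = 10.50/0.4711 = 22.29 rad/s².

α ≈ 22.3 rad/s²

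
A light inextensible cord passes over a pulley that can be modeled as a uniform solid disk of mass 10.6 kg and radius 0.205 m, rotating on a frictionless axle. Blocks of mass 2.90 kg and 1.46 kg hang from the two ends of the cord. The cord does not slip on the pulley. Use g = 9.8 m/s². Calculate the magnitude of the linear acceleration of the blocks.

a ≈ 1.46 m/s²

I = ½MR² = (1/2)(10.6)(0.205)² = 0.2227 kg·m².
Heavier block: m₁g − T₁ = m₁a. Lighter block: T₂ − m₂g = m₂a.
Pulley: (T₁ − T₂)R = Iα = I(a/R), so T₁ − T₂ = (I/R²)a = (1/2)M_p a = 5.300·a.
Adding the three: (m₁ − m₂)g = (m₁ + m₂ + 5.300)a, so a = (2.90 − 1.46)(9.8)/(2.90 + 1.46 + 5.300) = 1.461 m/s².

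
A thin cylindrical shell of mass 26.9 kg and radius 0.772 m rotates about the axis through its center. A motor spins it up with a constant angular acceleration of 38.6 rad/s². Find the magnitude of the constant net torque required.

τ ≈ 619 N·m

I = MR² = (26.9)(0.772)² = 16.03 kg·m².
τ = Iα = (16.03)(38.60) = 618.8 N·m.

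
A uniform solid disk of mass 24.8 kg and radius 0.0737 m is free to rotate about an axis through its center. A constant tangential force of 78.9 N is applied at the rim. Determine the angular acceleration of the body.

α ≈ 86.3 rad/s²

I = ½MR² = (1/2)(24.8)(0.0737)² = 0.06735 kg·m².
τ = F R = (78.9)(0.0737) = 5.815 N·m.
From τ = Iα: α = 5.815/0.06735 = 86.34 rad/s².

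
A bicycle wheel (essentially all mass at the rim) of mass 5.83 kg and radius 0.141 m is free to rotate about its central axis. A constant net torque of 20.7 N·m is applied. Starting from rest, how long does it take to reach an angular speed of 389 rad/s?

I = MR² = (5.83)(0.141)² = 0.1159 kg·m².
α = τ/I = 20.7/0.1159 = 178.6 rad/s².
ω = αt ⇒ t = ω/α = 389/178.6 = 2.178 s.

t ≈ 2.18 s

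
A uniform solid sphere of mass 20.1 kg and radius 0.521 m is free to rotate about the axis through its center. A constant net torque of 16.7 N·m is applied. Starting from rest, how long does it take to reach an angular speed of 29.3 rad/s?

I = (2/5)MR² = (2/5)(20.1)(0.521)² = 2.182 kg·m².
α = τ/I = 16.7/2.182 = 7.652 rad/s².
ω = αt ⇒ t = ω/α = 29.3/7.652 = 3.829 s.

t ≈ 3.83 s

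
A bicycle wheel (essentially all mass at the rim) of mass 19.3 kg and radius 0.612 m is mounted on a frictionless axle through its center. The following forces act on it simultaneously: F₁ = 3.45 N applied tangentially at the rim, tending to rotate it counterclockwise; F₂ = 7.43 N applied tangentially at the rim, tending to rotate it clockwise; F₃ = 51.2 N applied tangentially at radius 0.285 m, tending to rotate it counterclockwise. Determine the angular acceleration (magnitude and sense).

I = MR² = (19.3)(0.612)² = 7.229 kg·m².
Taking counterclockwise as positive: τ₁ = +(3.45)(0.612) = +2.111 N·m; τ₂ = −(7.43)(0.612) = −4.547 N·m; τ₃ = +(51.2)(0.285) = +14.59 N·m.
Net torque τ = 12.16 N·m.
α = τ/I = 12.16/7.229 = 1.682 rad/s².

α ≈ 1.68 rad/s², counterclockwise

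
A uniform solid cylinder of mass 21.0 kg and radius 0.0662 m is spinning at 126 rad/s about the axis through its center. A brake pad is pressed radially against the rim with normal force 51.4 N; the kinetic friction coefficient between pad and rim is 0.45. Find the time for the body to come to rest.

I = ½MR² = (1/2)(21.0)(0.0662)² = 0.04602 kg·m².
Friction force f = μN = (0.45)(51.4) = 23.13 N at the rim; torque magnitude τ = fR = 1.531 N·m, opposing ω.
|α| = τ/I = 1.531/0.04602 = 33.28 rad/s² (deceleration).
0 = ω₀ − |α|t ⇒ t = ω₀/|α| = 126/33.28 = 3.787 s.

t ≈ 3.79 s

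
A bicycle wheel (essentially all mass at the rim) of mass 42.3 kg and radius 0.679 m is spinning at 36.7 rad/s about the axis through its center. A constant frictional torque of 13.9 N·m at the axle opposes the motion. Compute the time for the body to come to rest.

I = MR² = (42.3)(0.679)² = 19.50 kg·m².
The net torque has magnitude 13.9 N·m, opposing ω.
|α| = τ/I = 13.90/19.50 = 0.7127 rad/s² (deceleration).
0 = ω₀ − |α|t ⇒ t = ω₀/|α| = 36.7/0.7127 = 51.49 s.

t ≈ 51.5 s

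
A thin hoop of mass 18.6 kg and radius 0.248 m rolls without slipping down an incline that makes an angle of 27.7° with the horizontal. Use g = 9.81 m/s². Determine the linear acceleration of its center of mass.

a ≈ 2.28 m/s²

Translation along the incline: Mg sinθ − f = Ma.
Rotation about the center: fR = Iα with I = MR². No-slip gives a = αR, so f = (I/R²)a = M a.
Substituting: Mg sinθ = (1 + 1.000)Ma, so a = g sinθ/(1 + 1.000) = (9.81) sin 27.7° / 2.000 = 2.280 m/s².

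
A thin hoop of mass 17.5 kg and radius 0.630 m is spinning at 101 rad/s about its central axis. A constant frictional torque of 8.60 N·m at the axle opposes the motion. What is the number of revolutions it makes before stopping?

≈ 656 revolutions

I = MR² = (17.5)(0.630)² = 6.946 kg·m².
The net torque has magnitude 8.60 N·m, opposing ω.
|α| = τ/I = 8.600/6.946 = 1.238 rad/s² (deceleration).
ω² = ω₀² − 2|α|θ with ω = 0 ⇒ θ = ω₀²/(2|α|) = 4119 rad = 655.6 rev.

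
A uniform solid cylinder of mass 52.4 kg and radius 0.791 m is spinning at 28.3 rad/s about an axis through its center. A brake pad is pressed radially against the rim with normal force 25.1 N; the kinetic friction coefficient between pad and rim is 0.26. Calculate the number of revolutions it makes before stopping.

≈ 202 revolutions

I = ½MR² = (1/2)(52.4)(0.791)² = 16.39 kg·m².
Friction force f = μN = (0.26)(25.1) = 6.526 N at the rim; torque magnitude τ = fR = 5.162 N·m, opposing ω.
|α| = τ/I = 5.162/16.39 = 0.3149 rad/s² (deceleration).
ω² = ω₀² − 2|α|θ with ω = 0 ⇒ θ = ω₀²/(2|α|) = 1272 rad = 202.4 rev.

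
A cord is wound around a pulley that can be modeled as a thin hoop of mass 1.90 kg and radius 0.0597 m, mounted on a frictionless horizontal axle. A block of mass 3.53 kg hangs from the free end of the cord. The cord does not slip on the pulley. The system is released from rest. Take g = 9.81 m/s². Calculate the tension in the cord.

T ≈ 12.1 N

I = MR² = (1.90)(0.0597)² = 0.006772 kg·m².
Block: mg − T = ma. Pulley: TR = Iα. No-slip: a = αR, so T = (I/R²)a = 1.900·a.
Then mg = (m + 1.900)a, so a = (3.53)(9.81)/(3.53 + 1.900) = 6.377 m/s².
T = 1.900·a = 12.12 N.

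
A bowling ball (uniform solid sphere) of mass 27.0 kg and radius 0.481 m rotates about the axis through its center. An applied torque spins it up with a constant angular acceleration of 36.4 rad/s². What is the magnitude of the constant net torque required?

I = (2/5)MR² = (2/5)(27.0)(0.481)² = 2.499 kg·m².
τ = Iα = (2.499)(36.40) = 90.95 N·m.

τ ≈ 91.0 N·m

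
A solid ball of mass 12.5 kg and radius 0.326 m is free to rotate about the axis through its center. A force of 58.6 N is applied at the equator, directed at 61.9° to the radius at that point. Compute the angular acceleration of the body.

I = (2/5)MR² = (2/5)(12.5)(0.326)² = 0.5314 kg·m².
Only the tangential component produces torque: τ = F R sinθ = (58.6)(0.326) sin 61.9° = 16.85 N·m.
From τ = Iα: α = 16.85/0.5314 = 31.71 rad/s².

α ≈ 31.7 rad/s²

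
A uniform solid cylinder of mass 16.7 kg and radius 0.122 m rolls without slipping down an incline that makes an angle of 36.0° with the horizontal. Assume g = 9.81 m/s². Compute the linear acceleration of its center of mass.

a ≈ 3.84 m/s²

Translation along the incline: Mg sinθ − f = Ma.
Rotation about the center: fR = Iα with I = ½MR². No-slip gives a = αR, so f = (I/R²)a = (1/2)M a.
Substituting: Mg sinθ = (1 + 0.5000)Ma, so a = g sinθ/(1 + 0.5000) = (9.81) sin 36.0° / 1.500 = 3.844 m/s².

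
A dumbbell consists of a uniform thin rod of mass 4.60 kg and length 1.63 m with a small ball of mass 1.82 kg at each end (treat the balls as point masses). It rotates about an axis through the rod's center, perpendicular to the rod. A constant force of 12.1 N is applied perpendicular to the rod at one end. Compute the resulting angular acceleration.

I_rod = (1/12)ML² = (1/12)(4.60)(1.63)² = 1.018 kg·m².
I_balls = 2·m·(L/2)² = 2(1.82)(0.8150)² = 2.418 kg·m².
Total I = 3.436 kg·m².
τ = F·(L/2) = (12.1)(0.815) = 9.861 N·m.
α = τ/I = 9.861/3.436 = 2.870 rad/s².

α ≈ 2.87 rad/s²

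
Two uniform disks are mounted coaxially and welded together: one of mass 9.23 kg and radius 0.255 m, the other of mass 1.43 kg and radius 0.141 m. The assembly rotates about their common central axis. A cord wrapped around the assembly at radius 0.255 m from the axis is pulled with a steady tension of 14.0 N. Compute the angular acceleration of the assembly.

α ≈ 11.4 rad/s²

I = ½M₁R₁² + ½M₂R₂² = ½(9.23)(0.255)² + ½(1.43)(0.141)² = 0.3143 kg·m².
τ = F r = (14.0)(0.255) = 3.570 N·m.
α = τ/I = 3.570/0.3143 = 11.36 rad/s².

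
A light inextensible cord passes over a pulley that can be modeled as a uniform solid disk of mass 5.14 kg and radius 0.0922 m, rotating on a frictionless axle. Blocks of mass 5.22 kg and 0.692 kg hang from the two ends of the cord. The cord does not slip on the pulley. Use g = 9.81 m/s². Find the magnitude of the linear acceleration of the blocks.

I = ½MR² = (1/2)(5.14)(0.0922)² = 0.02185 kg·m².
Heavier block: m₁g − T₁ = m₁a. Lighter block: T₂ − m₂g = m₂a.
Pulley: (T₁ − T₂)R = Iα = I(a/R), so T₁ − T₂ = (I/R²)a = (1/2)M_p a = 2.570·a.
Adding the three: (m₁ − m₂)g = (m₁ + m₂ + 2.570)a, so a = (5.22 − 0.692)(9.81)/(5.22 + 0.692 + 2.570) = 5.237 m/s².

a ≈ 5.24 m/s²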